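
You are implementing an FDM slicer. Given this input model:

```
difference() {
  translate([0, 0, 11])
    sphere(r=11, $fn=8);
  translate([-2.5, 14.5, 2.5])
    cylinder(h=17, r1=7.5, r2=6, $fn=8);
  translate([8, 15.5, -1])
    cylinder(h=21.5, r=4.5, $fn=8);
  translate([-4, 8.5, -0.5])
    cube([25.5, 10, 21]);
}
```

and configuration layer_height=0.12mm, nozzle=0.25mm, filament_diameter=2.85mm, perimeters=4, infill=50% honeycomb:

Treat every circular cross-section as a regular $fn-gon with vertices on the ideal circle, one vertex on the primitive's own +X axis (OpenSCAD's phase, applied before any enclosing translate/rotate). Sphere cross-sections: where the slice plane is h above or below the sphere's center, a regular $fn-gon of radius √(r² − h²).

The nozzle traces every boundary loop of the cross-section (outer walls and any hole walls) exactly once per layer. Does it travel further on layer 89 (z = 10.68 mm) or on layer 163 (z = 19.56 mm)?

Layer 89 (z = 10.68): the r=11 sphere contributes a regular 8-gon of circumradius √(11²−0.32²) = 10.995 (perimeter = 2·8·10.995·sin(180°/8) = 67.32 mm); the cone at (-2.5, 14.5): at t=0.481 of its height the radius interpolates to r₁+(r₂−r₁)t = 6.778, giving a regular 8-gon of that circumradius (perimeter = 2·8·6.778·sin(180°/8) = 41.50 mm); the r=4.5 cylinder at (8, 15.5) gives a regular 8-gon of circumradius 4.5 (constant along its height) (perimeter = 2·8·4.500·sin(180°/8) = 27.55 mm); the cube at (-4, 8.5) is present — its section is the full 25.5×10 rectangle (perimeter 71.00 mm); Taking the first minus the rest: starting from the r=11 sphere, the cone at (-2.5, 14.5) partially overlaps it — only the 11.59 mm² overlap (of its 129.95 mm²) is removed, clipping the outline; the r=4.5 cylinder at (8, 15.5) misses the remaining region (no effect); the 25.5×10 cube at (-4, 8.5) partially overlaps it — only the 4.62 mm² overlap (of its 255.00 mm²) is removed, clipping the outline — boundary = 66.78 mm. So its perimeter = 66.78 mm. Layer 163 (z = 19.56): the sphere: section is a regular 8-gon, circumradius = √(r²−h²) = √(11²−8.56²) = 6.908 (perimeter = 2·8·6.908·sin(180°/8) = 42.30 mm); the cone at (-2.5, 14.5) is absent (z outside [2.5, 19.5]); the r=4.5 cylinder at (8, 15.5) contributes a regular 8-gon of circumradius 4.5 (perimeter = 2·8·4.500·sin(180°/8) = 27.55 mm); the cube at (-4, 8.5) (footprint 25.5×10) is included at this height (perimeter 71.00 mm); Taking the first minus the rest: starting from the r=11 sphere, the r=4.5 cylinder at (8, 15.5) misses the remaining region (no effect); the 25.5×10 cube at (-4, 8.5) misses the remaining region (no effect) — boundary = 42.30 mm. So its perimeter = 42.30 mm. Layer 89 is larger (66.78 vs 42.30 mm).

layer 89 (z = 10.68 mm)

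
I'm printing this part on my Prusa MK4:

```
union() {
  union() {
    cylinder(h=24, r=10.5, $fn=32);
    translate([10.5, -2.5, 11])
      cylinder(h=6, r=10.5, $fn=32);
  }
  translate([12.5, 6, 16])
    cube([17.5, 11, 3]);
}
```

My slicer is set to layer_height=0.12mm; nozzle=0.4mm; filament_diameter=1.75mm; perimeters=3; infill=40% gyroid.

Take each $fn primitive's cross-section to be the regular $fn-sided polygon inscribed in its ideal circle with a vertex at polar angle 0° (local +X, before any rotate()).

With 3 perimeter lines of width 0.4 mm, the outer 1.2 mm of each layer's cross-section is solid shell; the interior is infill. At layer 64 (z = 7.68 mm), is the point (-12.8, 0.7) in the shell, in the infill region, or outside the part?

outside

At z = 7.68 mm: the r=10.5 cylinder gives a regular 32-gon of circumradius 10.5 (constant along its height); the cylinder at (10.5, -2.5) is absent (z outside [11, 17]); Combining (union): only the r=10.5 cylinder is present, so the union is just that shape — 1 connected region; the cube at (12.5, 6) is not intersected at this z (z outside [16, 19]); Merging all regions: only that combined region is present, so the union is just that shape — 1 connected region. Overall, the cross-section is a single solid region. The nearest boundary edge runs (-10.30, 2.05)→(-10.50, 0.00); distance from the point to it = 2.36 mm. The point is not inside any of the regions above, so it lies outside the cross-section (2.36 mm from the nearest boundary).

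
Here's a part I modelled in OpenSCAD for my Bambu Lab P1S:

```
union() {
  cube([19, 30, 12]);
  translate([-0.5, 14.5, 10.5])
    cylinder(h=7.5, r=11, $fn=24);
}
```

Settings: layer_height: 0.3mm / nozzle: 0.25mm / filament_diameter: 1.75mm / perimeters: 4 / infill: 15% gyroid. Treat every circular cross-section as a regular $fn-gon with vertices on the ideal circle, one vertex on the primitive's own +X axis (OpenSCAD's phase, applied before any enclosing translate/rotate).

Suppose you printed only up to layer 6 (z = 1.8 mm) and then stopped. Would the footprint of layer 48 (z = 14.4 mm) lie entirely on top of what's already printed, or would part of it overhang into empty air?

part overhangs

Compare the two slices. At z = 1.8: the 19×30 cube contributes its full rectangle (area 570.00 mm²); the cylinder at (-0.5, 14.5) does not reach this height (z outside [10.5, 18]); Merging all regions: only the 19×30 cube is present, so the union is just that shape — area = 570.00 mm². At z = 14.4: the cube does not reach this height (z outside [0, 12]); the cylinder at (-0.5, 14.5): section is a regular 24-gon, circumradius r=11 (area = (24/2)·11.000²·sin(360°/24) = 375.81 mm²); Taking the union: only the r=11 cylinder at (-0.5, 14.5) is present, so the union is just that shape — area = 375.81 mm². Checking containment: at z = 14.4 the cross-section extends beyond the z = 1.8 cross-section by about 198.87 mm².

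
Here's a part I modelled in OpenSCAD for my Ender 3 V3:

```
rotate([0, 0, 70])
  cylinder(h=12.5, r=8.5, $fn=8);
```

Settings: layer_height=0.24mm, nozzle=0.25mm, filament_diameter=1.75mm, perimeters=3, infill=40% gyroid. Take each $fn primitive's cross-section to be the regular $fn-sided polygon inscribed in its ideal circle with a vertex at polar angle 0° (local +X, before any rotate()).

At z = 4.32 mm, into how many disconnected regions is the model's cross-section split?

At z = 4.32 mm: the cylinder: section is a regular 8-gon, circumradius r=8.5; (rotated 70° about Z; rotation is an isometry so areas/perimeters/island counts are preserved). The result has 1 disconnected region.

1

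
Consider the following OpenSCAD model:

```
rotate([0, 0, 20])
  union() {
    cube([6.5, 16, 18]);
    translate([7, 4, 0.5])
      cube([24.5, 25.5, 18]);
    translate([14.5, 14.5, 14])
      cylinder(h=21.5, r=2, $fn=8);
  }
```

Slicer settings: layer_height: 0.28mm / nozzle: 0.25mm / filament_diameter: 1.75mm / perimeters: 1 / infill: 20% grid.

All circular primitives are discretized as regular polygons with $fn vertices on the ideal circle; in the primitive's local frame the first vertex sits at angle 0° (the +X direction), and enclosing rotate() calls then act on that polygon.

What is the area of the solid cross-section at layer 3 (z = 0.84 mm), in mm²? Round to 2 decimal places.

At z = 0.84 mm: the 6.5×16 cube contributes its full rectangle (area 104.00 mm²); the cube at (7, 4) is present — its section is the full 24.5×25.5 rectangle (area 624.75 mm²); the cylinder at (14.5, 14.5) does not reach this height (z outside [14, 35.5]); Combining (union): the 2 present regions are separate (no shared area or edge), so areas and boundary lengths simply add and each stays a separate island — area = 728.75 mm²; (rotated 20° about Z; rotation is an isometry so areas/perimeters/island counts are preserved). Overall, the cross-section has 2 separate islands. Net area = 728.75 mm².

728.75 mm²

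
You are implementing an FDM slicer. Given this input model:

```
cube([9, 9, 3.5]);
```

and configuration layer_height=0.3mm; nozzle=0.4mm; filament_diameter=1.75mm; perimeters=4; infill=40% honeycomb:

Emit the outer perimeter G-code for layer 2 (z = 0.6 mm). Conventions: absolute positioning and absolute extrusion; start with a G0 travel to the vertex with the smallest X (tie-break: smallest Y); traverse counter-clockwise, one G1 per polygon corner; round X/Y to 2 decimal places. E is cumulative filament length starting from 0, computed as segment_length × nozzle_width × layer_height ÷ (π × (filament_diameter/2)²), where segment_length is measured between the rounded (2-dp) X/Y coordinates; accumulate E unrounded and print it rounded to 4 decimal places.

At z = 0.6 mm: the cube is present — its section is the full 9×9 rectangle. The outline is a single polygon with 4 vertices. Extrusion per mm of travel: 0.4 × 0.3 / (π × 0.875²) = 0.049890. Accumulating E over each segment gives final E = 1.7960.

G0 X0.00 Y0.00 Z0.60
G1 X9.00 Y0.00 E0.4490
G1 X9.00 Y9.00 E0.8980
G1 X0.00 Y9.00 E1.3470
G1 X0.00 Y0.00 E1.7960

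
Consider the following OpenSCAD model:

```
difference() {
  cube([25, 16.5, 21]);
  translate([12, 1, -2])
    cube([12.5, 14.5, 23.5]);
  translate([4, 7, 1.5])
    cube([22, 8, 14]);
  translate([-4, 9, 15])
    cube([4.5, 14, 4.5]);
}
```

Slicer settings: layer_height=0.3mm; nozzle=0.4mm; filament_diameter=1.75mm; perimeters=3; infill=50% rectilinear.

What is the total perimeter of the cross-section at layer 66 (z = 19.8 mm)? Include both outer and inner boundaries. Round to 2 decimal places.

137.00 mm

At z = 19.8 mm: the 25×16.5 cube contributes its full rectangle (perimeter 83.00 mm); the cube at (12, 1) is present — its section is the full 12.5×14.5 rectangle (perimeter 54.00 mm); the cube at (4, 7) is not intersected at this z (z outside [1.5, 15.5]); the cube at (-4, 9) is not intersected at this z (z outside [15, 19.5]); Taking the first minus the rest: starting from the 25×16.5 cube, the 12.5×14.5 cube at (12, 1) lies wholly inside it (removes its full 181.25 mm² and its 54.00 mm outline becomes a hole wall) — boundary (outer + 1 inner loop) = 137.00 mm. Overall, the cross-section is one region with 1 hole. Total boundary length (outer + inner) = 137.00 mm.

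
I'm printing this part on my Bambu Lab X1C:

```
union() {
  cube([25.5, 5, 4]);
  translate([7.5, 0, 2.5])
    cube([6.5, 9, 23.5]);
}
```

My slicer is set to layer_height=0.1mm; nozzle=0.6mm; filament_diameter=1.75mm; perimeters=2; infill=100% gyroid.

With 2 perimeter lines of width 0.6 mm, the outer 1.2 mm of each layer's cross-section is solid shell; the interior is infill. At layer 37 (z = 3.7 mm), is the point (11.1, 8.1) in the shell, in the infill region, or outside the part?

shell

At z = 3.7 mm: the cube is present — its section is the full 25.5×5 rectangle; the cube at (7.5, 0) is present — its section is the full 6.5×9 rectangle; Combining (union): the regions partially overlap (shared area 32.50 mm²), so overlapping operands fuse into one piece — 1 connected region. Overall, the cross-section is a single solid region. The nearest boundary edge runs (7.50, 9.00)→(14.00, 9.00); distance from the point to it = 0.90 mm. The point is inside the cross-section, 0.90 mm from the nearest boundary — within the 1.2 mm shell band (2 × 0.6).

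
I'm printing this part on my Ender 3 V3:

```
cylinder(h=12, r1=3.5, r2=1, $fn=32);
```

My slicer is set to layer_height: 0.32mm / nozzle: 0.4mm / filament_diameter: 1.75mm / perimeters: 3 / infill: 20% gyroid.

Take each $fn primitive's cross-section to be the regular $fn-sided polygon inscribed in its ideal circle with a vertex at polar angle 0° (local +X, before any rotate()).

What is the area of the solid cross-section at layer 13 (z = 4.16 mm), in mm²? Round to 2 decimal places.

21.65 mm²

At z = 4.16 mm: the cone: at t=0.347 of its height the radius interpolates to r₁+(r₂−r₁)t = 2.633, giving a regular 32-gon of that circumradius (area = (32/2)·2.633²·sin(360°/32) = 21.65 mm²). Overall, the cross-section is a single solid region. Net area = 21.65 mm².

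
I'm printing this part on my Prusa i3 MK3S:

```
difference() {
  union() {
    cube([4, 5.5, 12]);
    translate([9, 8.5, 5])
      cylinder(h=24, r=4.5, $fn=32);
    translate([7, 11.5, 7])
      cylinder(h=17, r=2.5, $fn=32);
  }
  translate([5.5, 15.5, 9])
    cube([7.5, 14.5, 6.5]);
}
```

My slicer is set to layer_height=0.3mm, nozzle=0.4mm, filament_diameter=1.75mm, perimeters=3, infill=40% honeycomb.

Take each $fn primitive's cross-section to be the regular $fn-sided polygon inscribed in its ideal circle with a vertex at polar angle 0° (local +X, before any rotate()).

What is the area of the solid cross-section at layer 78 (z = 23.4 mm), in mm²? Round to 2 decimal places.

At z = 23.4 mm: the cube is absent (z outside [0, 12]); the cylinder at (9, 8.5): section is a regular 32-gon, circumradius r=4.5 (area = (32/2)·4.500²·sin(360°/32) = 63.21 mm²); the r=2.5 cylinder at (7, 11.5) contributes a regular 32-gon of circumradius 2.5 (area = (32/2)·2.500²·sin(360°/32) = 19.51 mm²); Merging all regions: the regions partially overlap — summed areas 82.72 mm² minus the doubly-counted overlap 12.93 mm² gives 69.79 mm² — area = 69.79 mm²; the cube at (5.5, 15.5) does not reach this height (z outside [9, 15.5]); Taking the first minus the rest: none of the subtracted shapes is present at this height, so that combined region is unchanged — area = 69.79 mm². Overall, the cross-section is a single solid region. Net area = 69.79 mm².

69.79 mm²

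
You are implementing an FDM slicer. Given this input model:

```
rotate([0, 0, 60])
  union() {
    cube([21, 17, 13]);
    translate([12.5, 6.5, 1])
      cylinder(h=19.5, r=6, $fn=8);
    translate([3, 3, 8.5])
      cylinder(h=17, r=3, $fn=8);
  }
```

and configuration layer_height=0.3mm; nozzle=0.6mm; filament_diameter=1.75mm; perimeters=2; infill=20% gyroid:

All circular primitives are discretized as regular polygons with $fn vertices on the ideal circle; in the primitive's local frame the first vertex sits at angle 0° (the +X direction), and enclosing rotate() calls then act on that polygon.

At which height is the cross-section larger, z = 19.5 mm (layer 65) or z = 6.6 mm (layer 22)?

layer 22 (z = 6.6 mm)

Layer 65 (z = 19.5): the cube does not reach this height (z outside [0, 13]); the r=6 cylinder at (12.5, 6.5) contributes a regular 8-gon of circumradius 6 (area = (8/2)·6.000²·sin(360°/8) = 101.82 mm²); the cylinder at (3, 3): section is a regular 8-gon, circumradius r=3 (area = (8/2)·3.000²·sin(360°/8) = 25.46 mm²); Combining (union): the 2 present regions are separate (no shared area or edge), so areas and boundary lengths simply add and each stays a separate island — area = 127.28 mm²; (rotated 60° about Z; rotation is an isometry so areas/perimeters/island counts are preserved). So its area = 127.28 mm². Layer 22 (z = 6.6): the cube (footprint 21×17) is included at this height (area 357.00 mm²); the r=6 cylinder at (12.5, 6.5) contributes a regular 8-gon of circumradius 6 (area = (8/2)·6.000²·sin(360°/8) = 101.82 mm²); the cylinder at (3, 3) is absent (z outside [8.5, 25.5]); Taking the union: the r=6 cylinder at (12.5, 6.5) lies entirely inside the 21×17 cube, so the union is just the 21×17 cube — area = 357.00 mm²; (whole slice rotated 60° about Z — lengths, areas and connectivity unchanged). So its area = 357.00 mm². Layer 22 is larger (357.00 vs 127.28 mm²).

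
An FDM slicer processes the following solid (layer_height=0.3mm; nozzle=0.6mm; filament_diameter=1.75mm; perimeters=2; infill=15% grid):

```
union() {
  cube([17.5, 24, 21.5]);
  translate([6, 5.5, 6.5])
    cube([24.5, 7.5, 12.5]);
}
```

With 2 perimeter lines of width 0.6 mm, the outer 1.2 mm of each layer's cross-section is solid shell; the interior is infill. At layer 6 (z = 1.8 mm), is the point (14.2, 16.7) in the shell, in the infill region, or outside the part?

At z = 1.8 mm: the cube (footprint 17.5×24) is included at this height; the cube at (6, 5.5) does not reach this height (z outside [6.5, 19]); Merging all regions: only the 17.5×24 cube is present, so the union is just that shape — 1 connected region. Overall, the cross-section is a single solid region. The nearest boundary edge runs (17.50, 0.00)→(17.50, 24.00); distance from the point to it = 3.30 mm. The point is inside the cross-section and 3.30 mm from the nearest boundary — more than the 1.2 mm shell width (2 × 0.6), so it's in the infill interior.

infill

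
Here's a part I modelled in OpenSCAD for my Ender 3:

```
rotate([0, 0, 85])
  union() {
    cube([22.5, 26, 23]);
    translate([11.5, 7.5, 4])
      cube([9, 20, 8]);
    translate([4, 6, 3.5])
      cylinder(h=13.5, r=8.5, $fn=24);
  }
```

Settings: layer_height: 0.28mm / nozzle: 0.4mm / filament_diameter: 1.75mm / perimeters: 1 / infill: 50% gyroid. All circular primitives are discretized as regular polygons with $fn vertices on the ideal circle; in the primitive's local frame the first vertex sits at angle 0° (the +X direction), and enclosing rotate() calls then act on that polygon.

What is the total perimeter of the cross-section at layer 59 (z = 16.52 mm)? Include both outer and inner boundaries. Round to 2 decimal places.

102.65 mm

At z = 16.52 mm: the cube is present — its section is the full 22.5×26 rectangle (perimeter 97.00 mm); the cube at (11.5, 7.5) is not intersected at this z (z outside [4, 12]); the r=8.5 cylinder at (4, 6) gives a regular 24-gon of circumradius 8.5 (constant along its height) (perimeter = 2·24·8.500·sin(180°/24) = 53.25 mm); Merging all regions: the regions partially overlap (shared area 158.64 mm²), so the edge portions inside another operand are dropped and the merged outline is re-measured after clipping — boundary = 102.65 mm; (whole slice rotated 85° about Z — lengths, areas and connectivity unchanged). Overall, the cross-section is a single solid region. Total boundary length (outer) = 102.65 mm.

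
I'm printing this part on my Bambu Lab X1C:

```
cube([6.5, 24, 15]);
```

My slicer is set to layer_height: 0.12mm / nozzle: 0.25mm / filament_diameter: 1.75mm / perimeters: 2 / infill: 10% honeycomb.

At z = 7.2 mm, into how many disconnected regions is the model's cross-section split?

1

At z = 7.2 mm: the cube (footprint 6.5×24) is included at this height. The result has 1 disconnected region.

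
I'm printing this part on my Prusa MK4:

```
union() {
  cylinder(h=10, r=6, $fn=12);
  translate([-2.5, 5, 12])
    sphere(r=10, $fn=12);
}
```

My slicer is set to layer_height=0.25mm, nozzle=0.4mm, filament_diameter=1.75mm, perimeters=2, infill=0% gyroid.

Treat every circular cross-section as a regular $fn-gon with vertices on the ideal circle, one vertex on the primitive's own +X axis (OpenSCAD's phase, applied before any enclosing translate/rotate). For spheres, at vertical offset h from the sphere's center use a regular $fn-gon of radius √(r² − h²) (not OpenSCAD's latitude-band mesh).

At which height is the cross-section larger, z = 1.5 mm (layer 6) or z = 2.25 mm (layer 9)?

layer 9 (z = 2.25 mm)

Layer 6 (z = 1.5): the r=6 cylinder gives a regular 12-gon of circumradius 6 (constant along its height) (area = (12/2)·6.000²·sin(360°/12) = 108.00 mm²); the sphere at (-2.5, 5) is absent (|z−center|=10.500 > r=10); Combining (union): only the r=6 cylinder is present, so the union is just that shape — area = 108.00 mm². So its area = 108.00 mm². Layer 9 (z = 2.25): the cylinder: section is a regular 12-gon, circumradius r=6 (area = (12/2)·6.000²·sin(360°/12) = 108.00 mm²); the r=10 sphere at (-2.5, 5) slices to a regular 12-gon of circumradius 2.222 (√(r²−h²) with h=9.75 from center) (area = (12/2)·2.222²·sin(360°/12) = 14.81 mm²); Merging all regions: the regions partially overlap — summed areas 122.81 mm² minus the doubly-counted overlap 7.93 mm² gives 114.88 mm² — area = 114.88 mm². So its area = 114.88 mm². Layer 9 is larger (114.88 vs 108.00 mm²).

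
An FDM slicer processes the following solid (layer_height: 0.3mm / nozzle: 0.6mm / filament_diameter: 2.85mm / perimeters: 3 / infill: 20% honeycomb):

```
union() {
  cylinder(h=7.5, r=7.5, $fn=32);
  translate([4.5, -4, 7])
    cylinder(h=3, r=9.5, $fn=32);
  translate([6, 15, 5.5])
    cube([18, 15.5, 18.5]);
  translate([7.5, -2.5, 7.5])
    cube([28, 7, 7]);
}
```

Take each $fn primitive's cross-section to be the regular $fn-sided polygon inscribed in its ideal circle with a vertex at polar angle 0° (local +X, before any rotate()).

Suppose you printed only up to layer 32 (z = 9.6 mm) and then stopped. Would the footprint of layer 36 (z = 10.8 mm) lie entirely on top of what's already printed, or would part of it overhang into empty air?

entirely on top

Compare the two slices. At z = 9.6: the cylinder is not intersected at this z (z outside [0, 7.5]); the r=9.5 cylinder at (4.5, -4) gives a regular 32-gon of circumradius 9.5 (constant along its height) (area = (32/2)·9.500²·sin(360°/32) = 281.71 mm²); the 18×15.5 cube at (6, 15) contributes its full rectangle (area 279.00 mm²); the cube at (7.5, -2.5) is present — its section is the full 28×7 rectangle (area 196.00 mm²); Combining (union): the regions partially overlap — summed areas 756.71 mm² minus the doubly-counted overlap 32.56 mm² gives 724.15 mm² — area = 724.15 mm². At z = 10.8: the cylinder is absent (z outside [0, 7.5]); the cylinder at (4.5, -4) does not reach this height (z outside [7, 10]); the cube at (6, 15) is present — its section is the full 18×15.5 rectangle (area 279.00 mm²); the 28×7 cube at (7.5, -2.5) contributes its full rectangle (area 196.00 mm²); Taking the union: the 2 present regions are separate (no shared area or edge), so areas and boundary lengths simply add and each stays a separate island — area = 475.00 mm². Checking containment: the cross-section at z = 10.8 is a subset of the cross-section at z = 9.6.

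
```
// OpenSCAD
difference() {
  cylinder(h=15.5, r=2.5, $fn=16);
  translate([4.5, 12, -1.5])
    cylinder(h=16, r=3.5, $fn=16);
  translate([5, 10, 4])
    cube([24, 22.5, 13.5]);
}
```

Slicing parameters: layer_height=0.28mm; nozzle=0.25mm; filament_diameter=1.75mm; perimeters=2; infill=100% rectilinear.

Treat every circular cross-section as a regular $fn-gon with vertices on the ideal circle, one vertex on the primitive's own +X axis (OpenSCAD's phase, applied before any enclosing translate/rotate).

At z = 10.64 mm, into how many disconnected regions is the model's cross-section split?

At z = 10.64 mm: the r=2.5 cylinder gives a regular 16-gon of circumradius 2.5 (constant along its height); the r=3.5 cylinder at (4.5, 12) gives a regular 16-gon of circumradius 3.5 (constant along its height); the cube at (5, 10) (footprint 24×22.5) is included at this height; After the difference (first − rest): starting from the r=2.5 cylinder, the r=3.5 cylinder at (4.5, 12) misses the remaining region (no effect); the 24×22.5 cube at (5, 10) misses the remaining region (no effect) — 1 connected region. The result has 1 disconnected region.

1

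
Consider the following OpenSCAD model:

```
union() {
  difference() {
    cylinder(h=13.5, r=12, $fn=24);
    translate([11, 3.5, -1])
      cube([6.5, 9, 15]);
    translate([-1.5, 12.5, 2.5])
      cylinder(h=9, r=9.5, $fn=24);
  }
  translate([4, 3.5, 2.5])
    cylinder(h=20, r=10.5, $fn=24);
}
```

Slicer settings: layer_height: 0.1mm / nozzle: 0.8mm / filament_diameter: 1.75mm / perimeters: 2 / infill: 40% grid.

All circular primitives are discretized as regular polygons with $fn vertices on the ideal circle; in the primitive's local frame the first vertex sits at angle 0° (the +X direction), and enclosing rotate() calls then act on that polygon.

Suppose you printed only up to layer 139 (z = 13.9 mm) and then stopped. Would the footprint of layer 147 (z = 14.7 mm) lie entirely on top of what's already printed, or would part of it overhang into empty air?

entirely on top

Compare the two slices. At z = 13.9: the cylinder is absent (z outside [0, 13.5]); the 6.5×9 cube at (11, 3.5) contributes its full rectangle (area 58.50 mm²); the cylinder at (-1.5, 12.5) is absent (z outside [2.5, 11.5]); Taking the first minus the rest: the first operand is absent here, so nothing remains; the cylinder at (4, 3.5): section is a regular 24-gon, circumradius r=10.5 (area = (24/2)·10.500²·sin(360°/24) = 342.42 mm²); Merging all regions: only the r=10.5 cylinder at (4, 3.5) is present, so the union is just that shape — area = 342.42 mm². At z = 14.7: the cylinder is absent (z outside [0, 13.5]); the cube at (11, 3.5) is absent (z outside [-1, 14]); the cylinder at (-1.5, 12.5) is not intersected at this z (z outside [2.5, 11.5]); Taking the first minus the rest: the first operand is absent here, so nothing remains; the cylinder at (4, 3.5): section is a regular 24-gon, circumradius r=10.5 (area = (24/2)·10.500²·sin(360°/24) = 342.42 mm²); Taking the union: only the r=10.5 cylinder at (4, 3.5) is present, so the union is just that shape — area = 342.42 mm². Checking containment: the cross-section at z = 14.7 is a subset of the cross-section at z = 13.9.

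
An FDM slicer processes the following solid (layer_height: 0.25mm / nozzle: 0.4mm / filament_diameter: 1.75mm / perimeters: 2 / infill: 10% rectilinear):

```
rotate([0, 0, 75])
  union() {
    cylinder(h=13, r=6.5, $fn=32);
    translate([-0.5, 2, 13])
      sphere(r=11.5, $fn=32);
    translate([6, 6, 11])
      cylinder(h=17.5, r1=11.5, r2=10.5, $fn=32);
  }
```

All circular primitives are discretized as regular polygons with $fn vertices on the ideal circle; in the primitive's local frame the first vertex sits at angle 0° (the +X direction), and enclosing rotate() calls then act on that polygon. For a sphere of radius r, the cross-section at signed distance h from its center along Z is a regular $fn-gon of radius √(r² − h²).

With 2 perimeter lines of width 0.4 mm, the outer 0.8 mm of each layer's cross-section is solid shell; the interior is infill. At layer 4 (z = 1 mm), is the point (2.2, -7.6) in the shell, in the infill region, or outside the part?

outside

At z = 1 mm: the r=6.5 cylinder contributes a regular 32-gon of circumradius 6.5; the sphere at (-0.5, 2) is absent (|z−center|=12.000 > r=11.5); the cone at (6, 6) is absent (z outside [11, 28.5]); Combining (union): only the r=6.5 cylinder is present, so the union is just that shape — 1 connected region; (whole slice rotated 75° about Z — lengths, areas and connectivity unchanged). Overall, the cross-section is a single solid region. Undo the 75° rotation: the query point maps to (-6.772, -4.092) in the un-rotated model frame. The nearest boundary edge runs (-6.01, -2.49)→(-5.40, -3.61); distance from the point to it = 1.43 mm. The point is not inside any of the regions above, so it lies outside the cross-section (1.43 mm from the nearest boundary).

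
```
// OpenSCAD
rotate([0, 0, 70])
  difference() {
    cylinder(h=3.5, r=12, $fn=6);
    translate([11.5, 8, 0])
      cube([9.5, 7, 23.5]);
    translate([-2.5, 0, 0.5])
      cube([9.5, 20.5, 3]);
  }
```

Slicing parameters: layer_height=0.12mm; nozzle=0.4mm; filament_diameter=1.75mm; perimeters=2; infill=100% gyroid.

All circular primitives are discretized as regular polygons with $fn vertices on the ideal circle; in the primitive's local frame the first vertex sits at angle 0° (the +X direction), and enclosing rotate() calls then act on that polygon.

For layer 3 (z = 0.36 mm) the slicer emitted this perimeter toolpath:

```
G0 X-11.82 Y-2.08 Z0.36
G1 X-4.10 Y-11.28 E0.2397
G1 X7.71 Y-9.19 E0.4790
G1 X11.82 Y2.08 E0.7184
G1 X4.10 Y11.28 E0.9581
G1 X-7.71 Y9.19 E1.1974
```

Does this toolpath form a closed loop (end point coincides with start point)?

Start point (G0): (-11.82, -2.08). End point (last G1): the path does not return to the start — open.

no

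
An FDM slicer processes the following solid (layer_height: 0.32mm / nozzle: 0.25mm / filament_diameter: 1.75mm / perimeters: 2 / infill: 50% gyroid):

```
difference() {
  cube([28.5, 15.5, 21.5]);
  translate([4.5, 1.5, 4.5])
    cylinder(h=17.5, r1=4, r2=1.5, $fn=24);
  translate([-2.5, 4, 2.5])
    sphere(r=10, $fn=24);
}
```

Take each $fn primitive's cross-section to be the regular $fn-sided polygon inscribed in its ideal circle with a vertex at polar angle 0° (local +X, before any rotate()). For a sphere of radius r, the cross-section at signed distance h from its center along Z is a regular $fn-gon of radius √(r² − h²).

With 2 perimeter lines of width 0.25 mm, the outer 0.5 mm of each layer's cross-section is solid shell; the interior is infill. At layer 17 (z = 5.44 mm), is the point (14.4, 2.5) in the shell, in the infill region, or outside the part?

infill

At z = 5.44 mm: the 28.5×15.5 cube contributes its full rectangle; the cone at (4.5, 1.5) (r1=4→r2=1.5) has section circumradius 3.866 here — a regular 24-gon; the r=10 sphere at (-2.5, 4) slices to a regular 24-gon of circumradius 9.558 (√(r²−h²) with h=2.94 from center); After the difference (first − rest): starting from the 28.5×15.5 cube, the cone at (4.5, 1.5) partially overlaps it — only the 34.44 mm² overlap (of its 46.41 mm²) is removed, clipping the outline; the r=10 sphere at (-2.5, 4) partially overlaps it — only the 45.59 mm² overlap (of its 283.74 mm²) is removed, clipping the outline — 1 connected region. Overall, the cross-section is a single solid region. The nearest boundary edge runs (28.50, 0.00)→(8.03, 0.00); distance from the point to it = 2.50 mm. The point is inside the cross-section and 2.50 mm from the nearest boundary — more than the 0.5 mm shell width (2 × 0.25), so it's in the infill interior.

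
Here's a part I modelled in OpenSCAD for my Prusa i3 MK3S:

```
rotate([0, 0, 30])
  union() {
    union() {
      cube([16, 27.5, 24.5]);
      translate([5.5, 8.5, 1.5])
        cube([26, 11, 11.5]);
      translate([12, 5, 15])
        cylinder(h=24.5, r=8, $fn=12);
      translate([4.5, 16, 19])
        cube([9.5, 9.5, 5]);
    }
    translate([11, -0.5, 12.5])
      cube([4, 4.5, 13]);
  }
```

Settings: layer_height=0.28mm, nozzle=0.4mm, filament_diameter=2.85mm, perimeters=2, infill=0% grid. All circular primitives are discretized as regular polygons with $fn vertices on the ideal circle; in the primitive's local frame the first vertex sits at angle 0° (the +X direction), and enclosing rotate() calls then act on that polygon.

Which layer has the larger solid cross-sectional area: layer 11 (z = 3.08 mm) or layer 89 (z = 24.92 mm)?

layer 11 (z = 3.08 mm)

Layer 11 (z = 3.08): the cube is present — its section is the full 16×27.5 rectangle (area 440.00 mm²); the cube at (5.5, 8.5) (footprint 26×11) is included at this height (area 286.00 mm²); the cylinder at (12, 5) does not reach this height (z outside [15, 39.5]); the cube at (4.5, 16) is absent (z outside [19, 24]); Taking the union: the regions partially overlap — summed areas 726.00 mm² minus the doubly-counted overlap 115.50 mm² gives 610.50 mm² — area = 610.50 mm²; the cube at (11, -0.5) does not reach this height (z outside [12.5, 25.5]); Combining (union): only the result so far is present, so the union is just that shape — area = 610.50 mm²; (rotated 30° about Z; rotation is an isometry so areas/perimeters/island counts are preserved). So its area = 610.50 mm². Layer 89 (z = 24.92): the cube does not reach this height (z outside [0, 24.5]); the cube at (5.5, 8.5) does not reach this height (z outside [1.5, 13]); the r=8 cylinder at (12, 5) contributes a regular 12-gon of circumradius 8 (area = (12/2)·8.000²·sin(360°/12) = 192.00 mm²); the cube at (4.5, 16) does not reach this height (z outside [19, 24]); Combining (union): only the r=8 cylinder at (12, 5) is present, so the union is just that shape — area = 192.00 mm²; the cube at (11, -0.5) is present — its section is the full 4×4.5 rectangle (area 18.00 mm²); Combining (union): the 4×4.5 cube at (11, -0.5) lies entirely inside the result so far, so the union is just the result so far — area = 192.00 mm²; (whole slice rotated 30° about Z — lengths, areas and connectivity unchanged). So its area = 192.00 mm². Layer 11 is larger (610.50 vs 192.00 mm²).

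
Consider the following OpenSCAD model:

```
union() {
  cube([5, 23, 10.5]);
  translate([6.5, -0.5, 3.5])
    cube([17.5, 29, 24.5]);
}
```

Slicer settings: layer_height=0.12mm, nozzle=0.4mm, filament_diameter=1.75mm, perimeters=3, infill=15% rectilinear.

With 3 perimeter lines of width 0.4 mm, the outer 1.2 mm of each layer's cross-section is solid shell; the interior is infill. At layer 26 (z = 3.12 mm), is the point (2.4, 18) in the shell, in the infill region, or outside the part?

infill

At z = 3.12 mm: the 5×23 cube contributes its full rectangle; the cube at (6.5, -0.5) does not reach this height (z outside [3.5, 28]); Merging all regions: only the 5×23 cube is present, so the union is just that shape — 1 connected region. Overall, the cross-section is a single solid region. The nearest boundary edge runs (0.00, 23.00)→(0.00, 0.00); distance from the point to it = 2.40 mm. The point is inside the cross-section and 2.40 mm from the nearest boundary — more than the 1.2 mm shell width (3 × 0.4), so it's in the infill interior.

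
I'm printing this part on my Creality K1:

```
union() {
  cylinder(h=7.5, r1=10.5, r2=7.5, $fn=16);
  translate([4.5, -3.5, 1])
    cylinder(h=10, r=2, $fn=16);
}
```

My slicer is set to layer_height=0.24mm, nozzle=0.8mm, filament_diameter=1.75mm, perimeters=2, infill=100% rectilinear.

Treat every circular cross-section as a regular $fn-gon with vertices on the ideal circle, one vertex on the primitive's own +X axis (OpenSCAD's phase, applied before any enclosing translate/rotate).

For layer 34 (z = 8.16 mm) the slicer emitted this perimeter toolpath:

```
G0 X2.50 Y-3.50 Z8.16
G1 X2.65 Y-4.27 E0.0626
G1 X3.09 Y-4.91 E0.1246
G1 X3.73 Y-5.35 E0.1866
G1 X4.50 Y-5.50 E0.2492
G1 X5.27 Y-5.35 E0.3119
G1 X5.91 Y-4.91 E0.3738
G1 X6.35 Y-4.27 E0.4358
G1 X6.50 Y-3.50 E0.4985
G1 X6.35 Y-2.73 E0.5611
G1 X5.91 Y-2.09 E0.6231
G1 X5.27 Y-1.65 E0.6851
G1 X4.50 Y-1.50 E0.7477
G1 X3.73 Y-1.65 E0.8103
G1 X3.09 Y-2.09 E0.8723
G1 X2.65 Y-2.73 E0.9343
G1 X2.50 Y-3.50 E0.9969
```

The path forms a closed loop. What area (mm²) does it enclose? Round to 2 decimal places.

Apply the shoelace formula to the sequence of (X, Y) vertices; enclosed area = 12.25 mm².

12.25 mm²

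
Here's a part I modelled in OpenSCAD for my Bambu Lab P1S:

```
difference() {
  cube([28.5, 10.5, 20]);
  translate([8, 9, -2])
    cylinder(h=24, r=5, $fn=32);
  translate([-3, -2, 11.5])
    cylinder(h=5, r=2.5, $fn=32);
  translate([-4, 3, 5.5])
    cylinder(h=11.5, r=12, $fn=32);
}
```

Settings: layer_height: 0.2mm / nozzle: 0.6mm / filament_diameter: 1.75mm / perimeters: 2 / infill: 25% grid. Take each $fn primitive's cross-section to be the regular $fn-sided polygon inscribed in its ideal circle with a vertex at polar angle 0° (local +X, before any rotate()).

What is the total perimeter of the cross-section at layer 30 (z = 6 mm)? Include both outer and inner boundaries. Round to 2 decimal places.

At z = 6 mm: the cube is present — its section is the full 28.5×10.5 rectangle (perimeter 78.00 mm); the r=5 cylinder at (8, 9) gives a regular 32-gon of circumradius 5 (constant along its height) (perimeter = 2·32·5.000·sin(180°/32) = 31.37 mm); the cylinder at (-3, -2) is not intersected at this z (z outside [11.5, 16.5]); the r=12 cylinder at (-4, 3) contributes a regular 32-gon of circumradius 12 (perimeter = 2·32·12.000·sin(180°/32) = 75.28 mm); After the difference (first − rest): starting from the 28.5×10.5 cube, the r=5 cylinder at (8, 9) partially overlaps it — only the 53.74 mm² overlap (of its 78.04 mm²) is removed, clipping the outline; the r=12 cylinder at (-4, 3) partially overlaps it — only the 56.59 mm² overlap (of its 449.49 mm²) is removed, clipping the outline — boundary = 60.71 mm. Overall, the cross-section is a single solid region. Total boundary length (outer) = 60.71 mm.

60.71 mm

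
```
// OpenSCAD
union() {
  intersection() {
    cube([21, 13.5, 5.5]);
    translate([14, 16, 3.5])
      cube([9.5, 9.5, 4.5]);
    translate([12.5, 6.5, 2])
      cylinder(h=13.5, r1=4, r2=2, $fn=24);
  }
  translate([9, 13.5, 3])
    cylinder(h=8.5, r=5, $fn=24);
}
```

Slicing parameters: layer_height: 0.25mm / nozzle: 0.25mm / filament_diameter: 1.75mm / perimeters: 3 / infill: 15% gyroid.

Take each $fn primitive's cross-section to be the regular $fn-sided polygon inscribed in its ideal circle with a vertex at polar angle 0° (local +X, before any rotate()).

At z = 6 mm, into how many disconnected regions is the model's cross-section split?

At z = 6 mm: the cube does not reach this height (z outside [0, 5.5]); the cube at (14, 16) (footprint 9.5×9.5) is included at this height; the cone at (12.5, 6.5) (r1=4→r2=2) has section circumradius 3.407 here — a regular 24-gon; Taking the intersection: at least one operand is absent at this height, so nothing remains; the r=5 cylinder at (9, 13.5) gives a regular 24-gon of circumradius 5 (constant along its height); Merging all regions: only the r=5 cylinder at (9, 13.5) is present, so the union is just that shape — 1 connected region. The result has 1 disconnected region.

1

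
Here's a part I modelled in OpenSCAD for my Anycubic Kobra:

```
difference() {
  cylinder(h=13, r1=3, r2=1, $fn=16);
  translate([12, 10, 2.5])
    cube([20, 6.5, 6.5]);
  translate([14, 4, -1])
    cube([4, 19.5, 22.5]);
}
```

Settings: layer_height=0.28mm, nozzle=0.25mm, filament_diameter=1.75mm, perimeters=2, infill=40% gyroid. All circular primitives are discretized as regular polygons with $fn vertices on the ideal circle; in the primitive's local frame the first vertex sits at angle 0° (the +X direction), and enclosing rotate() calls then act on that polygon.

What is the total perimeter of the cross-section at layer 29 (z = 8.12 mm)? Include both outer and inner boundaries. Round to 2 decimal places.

10.93 mm

At z = 8.12 mm: the cone (r1=3→r2=1) has section circumradius 1.751 here — a regular 16-gon (perimeter = 2·16·1.751·sin(180°/16) = 10.93 mm); the cube at (12, 10) is present — its section is the full 20×6.5 rectangle (perimeter 53.00 mm); the 4×19.5 cube at (14, 4) contributes its full rectangle (perimeter 47.00 mm); Subtracting the remaining from the first: starting from the cone, the 20×6.5 cube at (12, 10) misses the remaining region (no effect); the 4×19.5 cube at (14, 4) misses the remaining region (no effect) — boundary = 10.93 mm. Overall, the cross-section is a single solid region. Total boundary length (outer) = 10.93 mm.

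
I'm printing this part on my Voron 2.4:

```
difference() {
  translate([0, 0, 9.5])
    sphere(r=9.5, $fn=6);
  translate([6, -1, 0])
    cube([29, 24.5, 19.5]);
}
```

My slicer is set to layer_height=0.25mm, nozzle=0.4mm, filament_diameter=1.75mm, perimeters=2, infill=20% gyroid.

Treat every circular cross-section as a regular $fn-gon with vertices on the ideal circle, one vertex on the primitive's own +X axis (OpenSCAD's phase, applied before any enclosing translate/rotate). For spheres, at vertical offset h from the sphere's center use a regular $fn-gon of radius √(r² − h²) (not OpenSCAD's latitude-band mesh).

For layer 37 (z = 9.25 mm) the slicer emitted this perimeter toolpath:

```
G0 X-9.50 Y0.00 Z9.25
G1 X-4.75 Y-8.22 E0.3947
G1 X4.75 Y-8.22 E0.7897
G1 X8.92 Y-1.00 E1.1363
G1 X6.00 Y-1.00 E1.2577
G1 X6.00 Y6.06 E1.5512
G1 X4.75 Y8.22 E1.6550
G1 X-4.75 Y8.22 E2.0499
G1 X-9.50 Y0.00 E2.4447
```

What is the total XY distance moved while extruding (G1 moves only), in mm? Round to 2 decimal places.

Sum the Euclidean lengths of each G1 segment: total = 58.80 mm.

58.80 mm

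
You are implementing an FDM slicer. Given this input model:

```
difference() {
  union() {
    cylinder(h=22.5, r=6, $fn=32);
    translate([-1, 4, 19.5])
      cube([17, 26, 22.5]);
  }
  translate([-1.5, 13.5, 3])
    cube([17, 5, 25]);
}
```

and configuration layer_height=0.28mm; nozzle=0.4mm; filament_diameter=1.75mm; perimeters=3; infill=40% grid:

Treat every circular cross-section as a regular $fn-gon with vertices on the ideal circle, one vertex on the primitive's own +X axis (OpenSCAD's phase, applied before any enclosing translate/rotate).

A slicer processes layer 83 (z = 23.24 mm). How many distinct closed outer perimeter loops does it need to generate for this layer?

At z = 23.24 mm: the cylinder is not intersected at this z (z outside [0, 22.5]); the cube at (-1, 4) is present — its section is the full 17×26 rectangle; Combining (union): only the 17×26 cube at (-1, 4) is present, so the union is just that shape — 1 connected region; the cube at (-1.5, 13.5) is present — its section is the full 17×5 rectangle; Taking the first minus the rest: starting from the result so far, the 17×5 cube at (-1.5, 13.5) partially overlaps it — only the 82.50 mm² overlap (of its 85.00 mm²) is removed, clipping the outline — 1 connected region. The result has 1 disconnected region.

1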